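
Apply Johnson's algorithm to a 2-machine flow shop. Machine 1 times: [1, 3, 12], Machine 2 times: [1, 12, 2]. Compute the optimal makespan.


Apply Johnson's rule:
  Group 1 (a <= b): [(1, 1, 1), (2, 3, 12)]
  Group 2 (a > b): [(3, 12, 2)]
Optimal job order: [1, 2, 3]
Schedule:
  Job 1: M1 done at 1, M2 done at 2
  Job 2: M1 done at 4, M2 done at 16
  Job 3: M1 done at 16, M2 done at 18
Makespan = 18

18


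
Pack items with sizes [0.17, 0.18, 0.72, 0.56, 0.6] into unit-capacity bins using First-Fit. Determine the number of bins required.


Place items sequentially using First-Fit:
  Item 0.17 -> new Bin 1
  Item 0.18 -> Bin 1 (now 0.35)
  Item 0.72 -> new Bin 2
  Item 0.56 -> Bin 1 (now 0.91)
  Item 0.6 -> new Bin 3
Total bins used = 3

3


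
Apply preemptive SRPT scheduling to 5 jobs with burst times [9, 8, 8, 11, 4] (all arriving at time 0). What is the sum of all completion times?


Since all jobs arrive at t=0, SRPT equals SPT ordering.
SPT order: [4, 8, 8, 9, 11]
Completion times:
  Job 1: p=4, C=4
  Job 2: p=8, C=12
  Job 3: p=8, C=20
  Job 4: p=9, C=29
  Job 5: p=11, C=40
Total completion time = 4 + 12 + 20 + 29 + 40 = 105

105


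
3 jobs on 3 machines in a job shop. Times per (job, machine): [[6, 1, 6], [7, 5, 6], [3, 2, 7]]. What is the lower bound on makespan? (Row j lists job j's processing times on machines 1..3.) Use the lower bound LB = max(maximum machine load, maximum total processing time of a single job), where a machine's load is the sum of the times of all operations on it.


Machine loads:
  Machine 1: 6 + 7 + 3 = 16
  Machine 2: 1 + 5 + 2 = 8
  Machine 3: 6 + 6 + 7 = 19
Max machine load = 19
Job totals:
  Job 1: 13
  Job 2: 18
  Job 3: 12
Max job total = 18
Lower bound = max(19, 18) = 19

19


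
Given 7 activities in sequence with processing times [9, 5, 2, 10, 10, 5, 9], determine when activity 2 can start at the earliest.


Activity 2 starts after activities 1 through 1 complete.
Predecessor durations: [9]
ES = 9 = 9

9


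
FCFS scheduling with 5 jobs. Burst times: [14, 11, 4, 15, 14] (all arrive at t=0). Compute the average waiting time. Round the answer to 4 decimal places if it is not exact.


FCFS order (as given): [14, 11, 4, 15, 14]
Waiting times:
  Job 1: wait = 0
  Job 2: wait = 14
  Job 3: wait = 25
  Job 4: wait = 29
  Job 5: wait = 44
Sum of waiting times = 112
Average waiting time = 112/5 = 22.4

22.4


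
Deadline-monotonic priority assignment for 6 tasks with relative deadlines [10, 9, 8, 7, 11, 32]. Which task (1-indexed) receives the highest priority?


Sort tasks by relative deadline (ascending):
  Task 4: deadline = 7
  Task 3: deadline = 8
  Task 2: deadline = 9
  Task 1: deadline = 10
  Task 5: deadline = 11
  Task 6: deadline = 32
Priority order (highest first): [4, 3, 2, 1, 5, 6]
Highest priority task = 4

4


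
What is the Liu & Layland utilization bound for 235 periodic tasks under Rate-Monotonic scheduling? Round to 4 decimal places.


Compute 2^(1/235) = 1.0029539167
Subtract 1: 1.0029539167 - 1 = 0.0029539167
Multiply by n: 235 * 0.0029539167 = 0.6941704245
Round to 4 dp: 0.6942

0.6942


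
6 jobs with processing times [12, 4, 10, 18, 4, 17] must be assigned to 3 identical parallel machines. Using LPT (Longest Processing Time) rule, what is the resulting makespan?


Sort jobs in decreasing order (LPT): [18, 17, 12, 10, 4, 4]
Assign each job to the least loaded machine:
  Machine 1: jobs [18, 4], load = 22
  Machine 2: jobs [17, 4], load = 21
  Machine 3: jobs [12, 10], load = 22
Makespan = max load = 22

22


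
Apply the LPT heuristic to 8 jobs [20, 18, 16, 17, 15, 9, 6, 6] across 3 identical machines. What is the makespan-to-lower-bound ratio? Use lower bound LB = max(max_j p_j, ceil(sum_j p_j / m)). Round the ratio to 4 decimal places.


LPT order: [20, 18, 17, 16, 15, 9, 6, 6]
Machine loads after assignment: [35, 39, 33]
LPT makespan = 39
Lower bound = max(max_job, ceil(total/3)) = max(20, 36) = 36
Ratio = 39 / 36 = 1.0833

1.0833


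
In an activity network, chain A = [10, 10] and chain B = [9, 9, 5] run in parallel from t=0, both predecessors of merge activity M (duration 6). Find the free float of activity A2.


ES(A2) = sum of predecessors on chain A = 10
EF(A2) = ES + duration = 10 + 10 = 20
Successor of A2 is M. ES(M) = max(sum(A), sum(B)) = max(20, 23) = 23
Free float = ES(successor) - EF(current) = 23 - 20 = 3

3


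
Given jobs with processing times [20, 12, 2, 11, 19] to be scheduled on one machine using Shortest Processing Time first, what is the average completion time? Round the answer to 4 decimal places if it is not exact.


Sort jobs by processing time (SPT order): [2, 11, 12, 19, 20]
Compute completion times sequentially:
  Job 1: processing = 2, completes at 2
  Job 2: processing = 11, completes at 13
  Job 3: processing = 12, completes at 25
  Job 4: processing = 19, completes at 44
  Job 5: processing = 20, completes at 64
Sum of completion times = 148
Average completion time = 148/5 = 29.6

29.6


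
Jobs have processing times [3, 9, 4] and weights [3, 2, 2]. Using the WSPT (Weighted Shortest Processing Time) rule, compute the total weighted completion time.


Compute p/w ratios and sort ascending (WSPT): [(3, 3), (4, 2), (9, 2)]
Compute weighted completion times:
  Job (p=3,w=3): C=3, w*C=3*3=9
  Job (p=4,w=2): C=7, w*C=2*7=14
  Job (p=9,w=2): C=16, w*C=2*16=32
Total weighted completion time = 55

55


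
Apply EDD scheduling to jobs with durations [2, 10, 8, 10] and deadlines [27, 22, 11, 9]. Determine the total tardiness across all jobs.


Sort by due date (EDD order): [(10, 9), (8, 11), (10, 22), (2, 27)]
Compute completion times and tardiness:
  Job 1: p=10, d=9, C=10, tardiness=max(0,10-9)=1
  Job 2: p=8, d=11, C=18, tardiness=max(0,18-11)=7
  Job 3: p=10, d=22, C=28, tardiness=max(0,28-22)=6
  Job 4: p=2, d=27, C=30, tardiness=max(0,30-27)=3
Total tardiness = 17

17


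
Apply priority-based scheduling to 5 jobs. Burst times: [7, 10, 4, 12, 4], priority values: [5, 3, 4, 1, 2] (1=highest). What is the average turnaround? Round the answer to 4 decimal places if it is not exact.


Sort by priority (ascending = highest first):
Order: [(1, 12), (2, 4), (3, 10), (4, 4), (5, 7)]
Completion times:
  Priority 1, burst=12, C=12
  Priority 2, burst=4, C=16
  Priority 3, burst=10, C=26
  Priority 4, burst=4, C=30
  Priority 5, burst=7, C=37
Average turnaround = 121/5 = 24.2

24.2


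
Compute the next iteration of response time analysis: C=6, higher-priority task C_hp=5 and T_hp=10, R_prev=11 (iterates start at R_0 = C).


R_next = C + ceil(R_prev / T_hp) * C_hp
ceil(11 / 10) = ceil(1.1) = 2
Interference = 2 * 5 = 10
R_next = 6 + 10 = 16

16


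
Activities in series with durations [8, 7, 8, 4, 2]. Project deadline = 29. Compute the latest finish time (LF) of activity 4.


LF(activity 4) = deadline - sum of successor durations
Successors: activities 5 through 5 with durations [2]
Sum of successor durations = 2
LF = 29 - 2 = 27

27


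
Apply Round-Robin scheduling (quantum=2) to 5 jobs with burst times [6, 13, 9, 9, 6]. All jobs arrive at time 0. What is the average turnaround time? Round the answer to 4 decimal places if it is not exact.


Time quantum = 2
Execution trace:
  J1 runs 2 units, time = 2
  J2 runs 2 units, time = 4
  J3 runs 2 units, time = 6
  J4 runs 2 units, time = 8
  J5 runs 2 units, time = 10
  J1 runs 2 units, time = 12
  J2 runs 2 units, time = 14
  J3 runs 2 units, time = 16
  J4 runs 2 units, time = 18
  J5 runs 2 units, time = 20
  J1 runs 2 units, time = 22
  J2 runs 2 units, time = 24
  J3 runs 2 units, time = 26
  J4 runs 2 units, time = 28
  J5 runs 2 units, time = 30
  J2 runs 2 units, time = 32
  J3 runs 2 units, time = 34
  J4 runs 2 units, time = 36
  J2 runs 2 units, time = 38
  J3 runs 1 units, time = 39
  J4 runs 1 units, time = 40
  J2 runs 2 units, time = 42
  J2 runs 1 units, time = 43
Finish times: [22, 43, 39, 40, 30]
Average turnaround = 174/5 = 34.8

34.8


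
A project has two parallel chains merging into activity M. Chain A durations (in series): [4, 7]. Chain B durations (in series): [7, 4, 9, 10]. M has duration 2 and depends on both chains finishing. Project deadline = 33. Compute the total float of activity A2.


Forward pass: ES(A2) = sum of predecessors on chain A = 4
EF = ES + duration = 4 + 7 = 11
Backward pass: LF(M) = deadline = 33; LS(M) = 33 - 2 = 31
LF(A2) = LS(M) - sum(successors on chain A) = 31 - 0 = 31
LS = LF - duration = 31 - 7 = 24
Total float = LS - ES = 24 - 4 = 20

20


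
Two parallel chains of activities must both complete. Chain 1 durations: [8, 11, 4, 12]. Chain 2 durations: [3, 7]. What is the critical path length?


Path A total = 8 + 11 + 4 + 12 = 35
Path B total = 3 + 7 = 10
Critical path = longest path = max(35, 10) = 35

35


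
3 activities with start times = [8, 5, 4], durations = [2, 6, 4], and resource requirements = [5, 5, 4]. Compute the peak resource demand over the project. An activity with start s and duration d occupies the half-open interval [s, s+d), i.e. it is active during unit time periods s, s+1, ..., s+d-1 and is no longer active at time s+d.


Each activity i is active on [start_i, start_i + duration_i).
Compute total resource usage per time slot:
  t=0: active resources = [], total = 0
  t=1: active resources = [], total = 0
  t=2: active resources = [], total = 0
  t=3: active resources = [], total = 0
  t=4: active resources = [4], total = 4
  t=5: active resources = [5, 4], total = 9
  t=6: active resources = [5, 4], total = 9
  t=7: active resources = [5, 4], total = 9
  t=8: active resources = [5, 5], total = 10
  t=9: active resources = [5, 5], total = 10
  t=10: active resources = [5], total = 5
Peak resource demand = 10

10


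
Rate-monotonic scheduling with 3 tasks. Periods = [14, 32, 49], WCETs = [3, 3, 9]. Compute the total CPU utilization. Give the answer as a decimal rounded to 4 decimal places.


Compute individual utilizations (exact fractions):
  Task 1: C/T = 3/14 (approx. 0.2143)
  Task 2: C/T = 3/32 (approx. 0.0938)
  Task 3: C/T = 9/49 (approx. 0.1837)
Total utilization U = 3/14 + 3/32 + 9/49 = 771/1568
Rounded to 4 decimal places: U = 0.4917
RM (Liu & Layland) bound for 3 tasks = 0.779763; compare with U = 771/1568 (approx. 0.491709)
U <= bound, so schedulable by RM sufficient condition.

0.4917


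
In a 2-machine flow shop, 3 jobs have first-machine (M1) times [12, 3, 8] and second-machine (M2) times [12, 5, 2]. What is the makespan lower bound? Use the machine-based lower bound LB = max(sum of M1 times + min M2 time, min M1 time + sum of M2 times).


LB1 = sum(M1 times) + min(M2 times) = 23 + 2 = 25
LB2 = min(M1 times) + sum(M2 times) = 3 + 19 = 22
Lower bound = max(LB1, LB2) = max(25, 22) = 25

25


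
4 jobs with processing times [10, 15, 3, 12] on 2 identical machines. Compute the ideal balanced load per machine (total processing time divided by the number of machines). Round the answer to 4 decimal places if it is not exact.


Total processing time = 10 + 15 + 3 + 12 = 40
Number of machines = 2
Ideal balanced load = 40 / 2 = 20.0

20.0


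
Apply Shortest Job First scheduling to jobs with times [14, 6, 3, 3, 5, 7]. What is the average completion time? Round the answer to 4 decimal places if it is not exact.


SJF order (ascending): [3, 3, 5, 6, 7, 14]
Completion times:
  Job 1: burst=3, C=3
  Job 2: burst=3, C=6
  Job 3: burst=5, C=11
  Job 4: burst=6, C=17
  Job 5: burst=7, C=24
  Job 6: burst=14, C=38
Average completion = 99/6 = 16.5

16.5


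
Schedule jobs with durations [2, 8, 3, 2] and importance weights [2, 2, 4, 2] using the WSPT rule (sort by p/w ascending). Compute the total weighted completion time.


Compute p/w ratios and sort ascending (WSPT): [(3, 4), (2, 2), (2, 2), (8, 2)]
Compute weighted completion times:
  Job (p=3,w=4): C=3, w*C=4*3=12
  Job (p=2,w=2): C=5, w*C=2*5=10
  Job (p=2,w=2): C=7, w*C=2*7=14
  Job (p=8,w=2): C=15, w*C=2*15=30
Total weighted completion time = 66

66


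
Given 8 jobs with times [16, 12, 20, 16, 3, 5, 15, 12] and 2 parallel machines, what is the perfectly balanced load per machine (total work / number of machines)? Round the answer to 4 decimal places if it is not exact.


Total processing time = 16 + 12 + 20 + 16 + 3 + 5 + 15 + 12 = 99
Number of machines = 2
Ideal balanced load = 99 / 2 = 49.5

49.5


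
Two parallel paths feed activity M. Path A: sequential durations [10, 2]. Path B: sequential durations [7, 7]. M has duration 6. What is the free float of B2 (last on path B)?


ES(B2) = sum of predecessors on chain B = 7
EF(B2) = ES + duration = 7 + 7 = 14
Successor of B2 is M. ES(M) = max(sum(A), sum(B)) = max(12, 14) = 14
Free float = ES(successor) - EF(current) = 14 - 14 = 0

0


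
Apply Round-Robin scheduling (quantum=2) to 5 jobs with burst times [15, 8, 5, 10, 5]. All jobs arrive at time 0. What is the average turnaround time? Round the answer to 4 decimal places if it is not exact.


Time quantum = 2
Execution trace:
  J1 runs 2 units, time = 2
  J2 runs 2 units, time = 4
  J3 runs 2 units, time = 6
  J4 runs 2 units, time = 8
  J5 runs 2 units, time = 10
  J1 runs 2 units, time = 12
  J2 runs 2 units, time = 14
  J3 runs 2 units, time = 16
  J4 runs 2 units, time = 18
  J5 runs 2 units, time = 20
  J1 runs 2 units, time = 22
  J2 runs 2 units, time = 24
  J3 runs 1 units, time = 25
  J4 runs 2 units, time = 27
  J5 runs 1 units, time = 28
  J1 runs 2 units, time = 30
  J2 runs 2 units, time = 32
  J4 runs 2 units, time = 34
  J1 runs 2 units, time = 36
  J4 runs 2 units, time = 38
  J1 runs 2 units, time = 40
  J1 runs 2 units, time = 42
  J1 runs 1 units, time = 43
Finish times: [43, 32, 25, 38, 28]
Average turnaround = 166/5 = 33.2

33.2


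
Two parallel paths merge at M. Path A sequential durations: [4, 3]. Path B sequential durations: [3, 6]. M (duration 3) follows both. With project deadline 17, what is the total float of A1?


Forward pass: ES(A1) = sum of predecessors on chain A = 0
EF = ES + duration = 0 + 4 = 4
Backward pass: LF(M) = deadline = 17; LS(M) = 17 - 3 = 14
LF(A1) = LS(M) - sum(successors on chain A) = 14 - 3 = 11
LS = LF - duration = 11 - 4 = 7
Total float = LS - ES = 7 - 0 = 7

7


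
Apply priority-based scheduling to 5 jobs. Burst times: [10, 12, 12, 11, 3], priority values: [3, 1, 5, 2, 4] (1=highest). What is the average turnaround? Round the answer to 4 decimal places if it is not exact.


Sort by priority (ascending = highest first):
Order: [(1, 12), (2, 11), (3, 10), (4, 3), (5, 12)]
Completion times:
  Priority 1, burst=12, C=12
  Priority 2, burst=11, C=23
  Priority 3, burst=10, C=33
  Priority 4, burst=3, C=36
  Priority 5, burst=12, C=48
Average turnaround = 152/5 = 30.4

30.4


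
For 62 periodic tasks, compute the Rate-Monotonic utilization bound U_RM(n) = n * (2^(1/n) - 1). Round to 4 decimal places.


Compute 2^(1/62) = 1.0112425207
Subtract 1: 1.0112425207 - 1 = 0.0112425207
Multiply by n: 62 * 0.0112425207 = 0.6970362834
Round to 4 dp: 0.6970

0.6970


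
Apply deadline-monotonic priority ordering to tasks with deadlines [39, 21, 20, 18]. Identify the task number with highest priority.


Sort tasks by relative deadline (ascending):
  Task 4: deadline = 18
  Task 3: deadline = 20
  Task 2: deadline = 21
  Task 1: deadline = 39
Priority order (highest first): [4, 3, 2, 1]
Highest priority task = 4

4


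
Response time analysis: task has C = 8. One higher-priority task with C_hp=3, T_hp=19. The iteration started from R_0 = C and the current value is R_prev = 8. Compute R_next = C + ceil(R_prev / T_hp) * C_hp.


R_next = C + ceil(R_prev / T_hp) * C_hp
ceil(8 / 19) = ceil(0.4211) = 1
Interference = 1 * 3 = 3
R_next = 8 + 3 = 11

11


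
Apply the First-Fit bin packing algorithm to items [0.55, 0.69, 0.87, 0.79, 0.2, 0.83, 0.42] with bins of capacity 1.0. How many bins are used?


Place items sequentially using First-Fit:
  Item 0.55 -> new Bin 1
  Item 0.69 -> new Bin 2
  Item 0.87 -> new Bin 3
  Item 0.79 -> new Bin 4
  Item 0.2 -> Bin 1 (now 0.75)
  Item 0.83 -> new Bin 5
  Item 0.42 -> new Bin 6
Total bins used = 6

6


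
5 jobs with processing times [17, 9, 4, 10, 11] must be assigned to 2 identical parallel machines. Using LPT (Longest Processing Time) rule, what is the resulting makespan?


Sort jobs in decreasing order (LPT): [17, 11, 10, 9, 4]
Assign each job to the least loaded machine:
  Machine 1: jobs [17, 9], load = 26
  Machine 2: jobs [11, 10, 4], load = 25
Makespan = max load = 26

26


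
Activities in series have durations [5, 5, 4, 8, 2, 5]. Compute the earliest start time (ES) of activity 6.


Activity 6 starts after activities 1 through 5 complete.
Predecessor durations: [5, 5, 4, 8, 2]
ES = 5 + 5 + 4 + 8 + 2 = 24

24


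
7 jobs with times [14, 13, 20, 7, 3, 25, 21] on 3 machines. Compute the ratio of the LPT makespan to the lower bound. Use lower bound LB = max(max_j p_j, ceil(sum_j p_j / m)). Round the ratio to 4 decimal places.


LPT order: [25, 21, 20, 14, 13, 7, 3]
Machine loads after assignment: [35, 34, 34]
LPT makespan = 35
Lower bound = max(max_job, ceil(total/3)) = max(25, 35) = 35
Ratio = 35 / 35 = 1.0

1.0


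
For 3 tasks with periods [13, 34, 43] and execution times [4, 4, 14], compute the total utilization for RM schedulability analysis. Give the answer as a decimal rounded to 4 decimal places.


Compute individual utilizations (exact fractions):
  Task 1: C/T = 4/13 (approx. 0.3077)
  Task 2: C/T = 4/34 = 2/17 (approx. 0.1176)
  Task 3: C/T = 14/43 (approx. 0.3256)
Total utilization U = 4/13 + 2/17 + 14/43 = 7136/9503
Rounded to 4 decimal places: U = 0.7509
RM (Liu & Layland) bound for 3 tasks = 0.779763; compare with U = 7136/9503 (approx. 0.750921)
U <= bound, so schedulable by RM sufficient condition.

0.7509


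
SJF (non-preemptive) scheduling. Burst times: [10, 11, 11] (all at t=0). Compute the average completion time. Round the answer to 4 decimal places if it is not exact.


SJF order (ascending): [10, 11, 11]
Completion times:
  Job 1: burst=10, C=10
  Job 2: burst=11, C=21
  Job 3: burst=11, C=32
Average completion = 63/3 = 21.0

21.0


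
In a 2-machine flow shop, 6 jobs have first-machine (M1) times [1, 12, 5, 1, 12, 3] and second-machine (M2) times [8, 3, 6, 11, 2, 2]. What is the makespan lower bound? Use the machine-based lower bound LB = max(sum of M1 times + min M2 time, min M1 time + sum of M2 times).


LB1 = sum(M1 times) + min(M2 times) = 34 + 2 = 36
LB2 = min(M1 times) + sum(M2 times) = 1 + 32 = 33
Lower bound = max(LB1, LB2) = max(36, 33) = 36

36


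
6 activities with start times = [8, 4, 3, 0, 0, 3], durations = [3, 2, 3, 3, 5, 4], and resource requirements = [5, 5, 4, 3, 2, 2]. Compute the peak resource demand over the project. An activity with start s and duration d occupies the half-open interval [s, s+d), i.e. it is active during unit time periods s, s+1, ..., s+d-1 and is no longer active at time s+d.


Each activity i is active on [start_i, start_i + duration_i).
Compute total resource usage per time slot:
  t=0: active resources = [3, 2], total = 5
  t=1: active resources = [3, 2], total = 5
  t=2: active resources = [3, 2], total = 5
  t=3: active resources = [4, 2, 2], total = 8
  t=4: active resources = [5, 4, 2, 2], total = 13
  t=5: active resources = [5, 4, 2], total = 11
  t=6: active resources = [2], total = 2
  t=7: active resources = [], total = 0
  t=8: active resources = [5], total = 5
  t=9: active resources = [5], total = 5
  t=10: active resources = [5], total = 5
Peak resource demand = 13

13


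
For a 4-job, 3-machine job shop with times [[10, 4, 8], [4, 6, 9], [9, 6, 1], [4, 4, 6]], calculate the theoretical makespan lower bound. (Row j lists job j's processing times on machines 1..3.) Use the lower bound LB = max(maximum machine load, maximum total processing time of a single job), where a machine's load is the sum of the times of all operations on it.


Machine loads:
  Machine 1: 10 + 4 + 9 + 4 = 27
  Machine 2: 4 + 6 + 6 + 4 = 20
  Machine 3: 8 + 9 + 1 + 6 = 24
Max machine load = 27
Job totals:
  Job 1: 22
  Job 2: 19
  Job 3: 16
  Job 4: 14
Max job total = 22
Lower bound = max(27, 22) = 27

27


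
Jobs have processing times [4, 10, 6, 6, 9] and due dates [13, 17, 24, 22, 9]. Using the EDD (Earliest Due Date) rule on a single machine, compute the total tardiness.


Sort by due date (EDD order): [(9, 9), (4, 13), (10, 17), (6, 22), (6, 24)]
Compute completion times and tardiness:
  Job 1: p=9, d=9, C=9, tardiness=max(0,9-9)=0
  Job 2: p=4, d=13, C=13, tardiness=max(0,13-13)=0
  Job 3: p=10, d=17, C=23, tardiness=max(0,23-17)=6
  Job 4: p=6, d=22, C=29, tardiness=max(0,29-22)=7
  Job 5: p=6, d=24, C=35, tardiness=max(0,35-24)=11
Total tardiness = 24

24


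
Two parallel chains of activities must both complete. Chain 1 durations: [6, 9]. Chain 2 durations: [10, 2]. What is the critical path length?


Path A total = 6 + 9 = 15
Path B total = 10 + 2 = 12
Critical path = longest path = max(15, 12) = 15

15


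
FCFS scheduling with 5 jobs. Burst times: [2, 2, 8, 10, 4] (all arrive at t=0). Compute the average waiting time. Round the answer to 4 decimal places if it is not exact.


FCFS order (as given): [2, 2, 8, 10, 4]
Waiting times:
  Job 1: wait = 0
  Job 2: wait = 2
  Job 3: wait = 4
  Job 4: wait = 12
  Job 5: wait = 22
Sum of waiting times = 40
Average waiting time = 40/5 = 8.0

8.0


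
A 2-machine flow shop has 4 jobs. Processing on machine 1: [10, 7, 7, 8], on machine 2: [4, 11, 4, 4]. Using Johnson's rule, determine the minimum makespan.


Apply Johnson's rule:
  Group 1 (a <= b): [(2, 7, 11)]
  Group 2 (a > b): [(1, 10, 4), (3, 7, 4), (4, 8, 4)]
Optimal job order: [2, 1, 3, 4]
Schedule:
  Job 2: M1 done at 7, M2 done at 18
  Job 1: M1 done at 17, M2 done at 22
  Job 3: M1 done at 24, M2 done at 28
  Job 4: M1 done at 32, M2 done at 36
Makespan = 36

36


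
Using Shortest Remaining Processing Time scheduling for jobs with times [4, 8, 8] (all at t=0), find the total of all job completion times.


Since all jobs arrive at t=0, SRPT equals SPT ordering.
SPT order: [4, 8, 8]
Completion times:
  Job 1: p=4, C=4
  Job 2: p=8, C=12
  Job 3: p=8, C=20
Total completion time = 4 + 12 + 20 = 36

36


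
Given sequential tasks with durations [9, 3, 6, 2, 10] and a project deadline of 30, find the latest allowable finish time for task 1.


LF(activity 1) = deadline - sum of successor durations
Successors: activities 2 through 5 with durations [3, 6, 2, 10]
Sum of successor durations = 21
LF = 30 - 21 = 9

9


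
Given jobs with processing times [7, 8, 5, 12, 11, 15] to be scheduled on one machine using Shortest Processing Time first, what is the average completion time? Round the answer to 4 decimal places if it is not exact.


Sort jobs by processing time (SPT order): [5, 7, 8, 11, 12, 15]
Compute completion times sequentially:
  Job 1: processing = 5, completes at 5
  Job 2: processing = 7, completes at 12
  Job 3: processing = 8, completes at 20
  Job 4: processing = 11, completes at 31
  Job 5: processing = 12, completes at 43
  Job 6: processing = 15, completes at 58
Sum of completion times = 169
Average completion time = 169/6 = 28.1667

28.1667


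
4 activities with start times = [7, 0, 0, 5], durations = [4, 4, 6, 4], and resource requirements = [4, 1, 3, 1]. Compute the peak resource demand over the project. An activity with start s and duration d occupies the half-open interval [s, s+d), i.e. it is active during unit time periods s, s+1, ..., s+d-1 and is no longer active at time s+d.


Each activity i is active on [start_i, start_i + duration_i).
Compute total resource usage per time slot:
  t=0: active resources = [1, 3], total = 4
  t=1: active resources = [1, 3], total = 4
  t=2: active resources = [1, 3], total = 4
  t=3: active resources = [1, 3], total = 4
  t=4: active resources = [3], total = 3
  t=5: active resources = [3, 1], total = 4
  t=6: active resources = [1], total = 1
  t=7: active resources = [4, 1], total = 5
  t=8: active resources = [4, 1], total = 5
  t=9: active resources = [4], total = 4
  t=10: active resources = [4], total = 4
Peak resource demand = 5

5


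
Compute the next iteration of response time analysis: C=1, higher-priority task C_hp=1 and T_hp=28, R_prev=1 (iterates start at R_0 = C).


R_next = C + ceil(R_prev / T_hp) * C_hp
ceil(1 / 28) = ceil(0.0357) = 1
Interference = 1 * 1 = 1
R_next = 1 + 1 = 2

2


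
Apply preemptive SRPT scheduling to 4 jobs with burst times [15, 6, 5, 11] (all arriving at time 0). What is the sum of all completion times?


Since all jobs arrive at t=0, SRPT equals SPT ordering.
SPT order: [5, 6, 11, 15]
Completion times:
  Job 1: p=5, C=5
  Job 2: p=6, C=11
  Job 3: p=11, C=22
  Job 4: p=15, C=37
Total completion time = 5 + 11 + 22 + 37 = 75

75


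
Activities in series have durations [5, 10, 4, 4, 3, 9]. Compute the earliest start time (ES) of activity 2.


Activity 2 starts after activities 1 through 1 complete.
Predecessor durations: [5]
ES = 5 = 5

5


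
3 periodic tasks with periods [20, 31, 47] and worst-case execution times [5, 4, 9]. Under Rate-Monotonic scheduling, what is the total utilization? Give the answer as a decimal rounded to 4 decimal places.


Compute individual utilizations (exact fractions):
  Task 1: C/T = 5/20 = 1/4 (approx. 0.25)
  Task 2: C/T = 4/31 (approx. 0.129)
  Task 3: C/T = 9/47 (approx. 0.1915)
Total utilization U = 1/4 + 4/31 + 9/47 = 3325/5828
Rounded to 4 decimal places: U = 0.5705
RM (Liu & Layland) bound for 3 tasks = 0.779763; compare with U = 3325/5828 (approx. 0.570522)
U <= bound, so schedulable by RM sufficient condition.

0.5705


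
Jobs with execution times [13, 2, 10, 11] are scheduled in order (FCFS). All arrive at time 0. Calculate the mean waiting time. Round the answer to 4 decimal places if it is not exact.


FCFS order (as given): [13, 2, 10, 11]
Waiting times:
  Job 1: wait = 0
  Job 2: wait = 13
  Job 3: wait = 15
  Job 4: wait = 25
Sum of waiting times = 53
Average waiting time = 53/4 = 13.25

13.25


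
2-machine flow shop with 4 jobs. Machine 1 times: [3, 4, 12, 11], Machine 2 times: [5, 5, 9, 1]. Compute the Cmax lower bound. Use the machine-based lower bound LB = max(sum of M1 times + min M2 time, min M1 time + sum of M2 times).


LB1 = sum(M1 times) + min(M2 times) = 30 + 1 = 31
LB2 = min(M1 times) + sum(M2 times) = 3 + 20 = 23
Lower bound = max(LB1, LB2) = max(31, 23) = 31

31


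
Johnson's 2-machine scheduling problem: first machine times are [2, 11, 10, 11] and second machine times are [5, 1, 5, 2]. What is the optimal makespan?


Apply Johnson's rule:
  Group 1 (a <= b): [(1, 2, 5)]
  Group 2 (a > b): [(3, 10, 5), (4, 11, 2), (2, 11, 1)]
Optimal job order: [1, 3, 4, 2]
Schedule:
  Job 1: M1 done at 2, M2 done at 7
  Job 3: M1 done at 12, M2 done at 17
  Job 4: M1 done at 23, M2 done at 25
  Job 2: M1 done at 34, M2 done at 35
Makespan = 35

35


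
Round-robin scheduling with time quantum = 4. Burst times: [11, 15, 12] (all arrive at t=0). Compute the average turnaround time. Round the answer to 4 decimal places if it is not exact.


Time quantum = 4
Execution trace:
  J1 runs 4 units, time = 4
  J2 runs 4 units, time = 8
  J3 runs 4 units, time = 12
  J1 runs 4 units, time = 16
  J2 runs 4 units, time = 20
  J3 runs 4 units, time = 24
  J1 runs 3 units, time = 27
  J2 runs 4 units, time = 31
  J3 runs 4 units, time = 35
  J2 runs 3 units, time = 38
Finish times: [27, 38, 35]
Average turnaround = 100/3 = 33.3333

33.3333


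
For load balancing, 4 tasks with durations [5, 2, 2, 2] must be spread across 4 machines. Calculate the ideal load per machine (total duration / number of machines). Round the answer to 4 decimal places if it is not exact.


Total processing time = 5 + 2 + 2 + 2 = 11
Number of machines = 4
Ideal balanced load = 11 / 4 = 2.75

2.75


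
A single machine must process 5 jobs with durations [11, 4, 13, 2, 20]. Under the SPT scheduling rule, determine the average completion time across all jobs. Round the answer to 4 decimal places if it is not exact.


Sort jobs by processing time (SPT order): [2, 4, 11, 13, 20]
Compute completion times sequentially:
  Job 1: processing = 2, completes at 2
  Job 2: processing = 4, completes at 6
  Job 3: processing = 11, completes at 17
  Job 4: processing = 13, completes at 30
  Job 5: processing = 20, completes at 50
Sum of completion times = 105
Average completion time = 105/5 = 21.0

21.0


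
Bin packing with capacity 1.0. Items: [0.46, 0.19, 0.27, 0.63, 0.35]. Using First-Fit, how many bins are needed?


Place items sequentially using First-Fit:
  Item 0.46 -> new Bin 1
  Item 0.19 -> Bin 1 (now 0.65)
  Item 0.27 -> Bin 1 (now 0.92)
  Item 0.63 -> new Bin 2
  Item 0.35 -> Bin 2 (now 0.98)
Total bins used = 2

2


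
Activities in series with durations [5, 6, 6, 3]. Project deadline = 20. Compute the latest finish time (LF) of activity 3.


LF(activity 3) = deadline - sum of successor durations
Successors: activities 4 through 4 with durations [3]
Sum of successor durations = 3
LF = 20 - 3 = 17

17


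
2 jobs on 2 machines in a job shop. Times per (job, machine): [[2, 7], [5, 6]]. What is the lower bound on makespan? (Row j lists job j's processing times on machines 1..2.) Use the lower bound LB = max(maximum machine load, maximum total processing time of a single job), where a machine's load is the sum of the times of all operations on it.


Machine loads:
  Machine 1: 2 + 5 = 7
  Machine 2: 7 + 6 = 13
Max machine load = 13
Job totals:
  Job 1: 9
  Job 2: 11
Max job total = 11
Lower bound = max(13, 11) = 13

13


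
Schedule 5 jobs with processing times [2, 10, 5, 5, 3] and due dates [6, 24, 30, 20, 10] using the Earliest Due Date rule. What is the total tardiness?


Sort by due date (EDD order): [(2, 6), (3, 10), (5, 20), (10, 24), (5, 30)]
Compute completion times and tardiness:
  Job 1: p=2, d=6, C=2, tardiness=max(0,2-6)=0
  Job 2: p=3, d=10, C=5, tardiness=max(0,5-10)=0
  Job 3: p=5, d=20, C=10, tardiness=max(0,10-20)=0
  Job 4: p=10, d=24, C=20, tardiness=max(0,20-24)=0
  Job 5: p=5, d=30, C=25, tardiness=max(0,25-30)=0
Total tardiness = 0

0


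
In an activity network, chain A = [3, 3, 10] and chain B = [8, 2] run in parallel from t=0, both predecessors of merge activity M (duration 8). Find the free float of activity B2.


ES(B2) = sum of predecessors on chain B = 8
EF(B2) = ES + duration = 8 + 2 = 10
Successor of B2 is M. ES(M) = max(sum(A), sum(B)) = max(16, 10) = 16
Free float = ES(successor) - EF(current) = 16 - 10 = 6

6


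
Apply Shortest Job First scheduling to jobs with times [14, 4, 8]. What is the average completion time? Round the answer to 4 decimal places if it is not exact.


SJF order (ascending): [4, 8, 14]
Completion times:
  Job 1: burst=4, C=4
  Job 2: burst=8, C=12
  Job 3: burst=14, C=26
Average completion = 42/3 = 14.0

14.0


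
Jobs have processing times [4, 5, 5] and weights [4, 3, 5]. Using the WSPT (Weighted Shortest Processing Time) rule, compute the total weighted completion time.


Compute p/w ratios and sort ascending (WSPT): [(4, 4), (5, 5), (5, 3)]
Compute weighted completion times:
  Job (p=4,w=4): C=4, w*C=4*4=16
  Job (p=5,w=5): C=9, w*C=5*9=45
  Job (p=5,w=3): C=14, w*C=3*14=42
Total weighted completion time = 103

103


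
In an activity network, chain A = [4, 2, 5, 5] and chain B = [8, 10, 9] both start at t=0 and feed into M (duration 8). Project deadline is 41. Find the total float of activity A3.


Forward pass: ES(A3) = sum of predecessors on chain A = 6
EF = ES + duration = 6 + 5 = 11
Backward pass: LF(M) = deadline = 41; LS(M) = 41 - 8 = 33
LF(A3) = LS(M) - sum(successors on chain A) = 33 - 5 = 28
LS = LF - duration = 28 - 5 = 23
Total float = LS - ES = 23 - 6 = 17

17


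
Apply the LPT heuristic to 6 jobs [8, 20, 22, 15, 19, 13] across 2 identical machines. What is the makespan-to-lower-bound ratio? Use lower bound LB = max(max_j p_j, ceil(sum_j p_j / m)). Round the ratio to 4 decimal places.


LPT order: [22, 20, 19, 15, 13, 8]
Machine loads after assignment: [50, 47]
LPT makespan = 50
Lower bound = max(max_job, ceil(total/2)) = max(22, 49) = 49
Ratio = 50 / 49 = 1.0204

1.0204


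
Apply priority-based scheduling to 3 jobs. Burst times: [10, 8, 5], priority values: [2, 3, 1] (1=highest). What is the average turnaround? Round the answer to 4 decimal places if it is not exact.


Sort by priority (ascending = highest first):
Order: [(1, 5), (2, 10), (3, 8)]
Completion times:
  Priority 1, burst=5, C=5
  Priority 2, burst=10, C=15
  Priority 3, burst=8, C=23
Average turnaround = 43/3 = 14.3333

14.3333


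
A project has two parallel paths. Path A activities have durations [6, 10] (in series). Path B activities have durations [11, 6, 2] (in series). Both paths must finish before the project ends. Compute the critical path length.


Path A total = 6 + 10 = 16
Path B total = 11 + 6 + 2 = 19
Critical path = longest path = max(16, 19) = 19

19


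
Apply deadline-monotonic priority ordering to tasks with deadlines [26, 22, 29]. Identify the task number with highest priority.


Sort tasks by relative deadline (ascending):
  Task 2: deadline = 22
  Task 1: deadline = 26
  Task 3: deadline = 29
Priority order (highest first): [2, 1, 3]
Highest priority task = 2

2


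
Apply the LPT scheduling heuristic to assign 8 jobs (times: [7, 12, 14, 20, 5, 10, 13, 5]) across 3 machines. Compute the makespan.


Sort jobs in decreasing order (LPT): [20, 14, 13, 12, 10, 7, 5, 5]
Assign each job to the least loaded machine:
  Machine 1: jobs [20, 7], load = 27
  Machine 2: jobs [14, 10, 5], load = 29
  Machine 3: jobs [13, 12, 5], load = 30
Makespan = max load = 30

30


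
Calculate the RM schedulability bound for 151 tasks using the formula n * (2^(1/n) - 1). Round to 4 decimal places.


Compute 2^(1/151) = 1.0046009306
Subtract 1: 1.0046009306 - 1 = 0.0046009306
Multiply by n: 151 * 0.0046009306 = 0.6947405206
Round to 4 dp: 0.6947

0.6947


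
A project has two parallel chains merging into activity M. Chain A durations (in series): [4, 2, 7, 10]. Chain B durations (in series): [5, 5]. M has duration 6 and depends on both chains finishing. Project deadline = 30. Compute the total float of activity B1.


Forward pass: ES(B1) = sum of predecessors on chain B = 0
EF = ES + duration = 0 + 5 = 5
Backward pass: LF(M) = deadline = 30; LS(M) = 30 - 6 = 24
LF(B1) = LS(M) - sum(successors on chain B) = 24 - 5 = 19
LS = LF - duration = 19 - 5 = 14
Total float = LS - ES = 14 - 0 = 14

14


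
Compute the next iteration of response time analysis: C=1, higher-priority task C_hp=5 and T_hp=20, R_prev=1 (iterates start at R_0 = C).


R_next = C + ceil(R_prev / T_hp) * C_hp
ceil(1 / 20) = ceil(0.05) = 1
Interference = 1 * 5 = 5
R_next = 1 + 5 = 6

6


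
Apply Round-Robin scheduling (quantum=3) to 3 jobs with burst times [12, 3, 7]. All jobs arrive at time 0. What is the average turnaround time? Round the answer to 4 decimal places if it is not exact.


Time quantum = 3
Execution trace:
  J1 runs 3 units, time = 3
  J2 runs 3 units, time = 6
  J3 runs 3 units, time = 9
  J1 runs 3 units, time = 12
  J3 runs 3 units, time = 15
  J1 runs 3 units, time = 18
  J3 runs 1 units, time = 19
  J1 runs 3 units, time = 22
Finish times: [22, 6, 19]
Average turnaround = 47/3 = 15.6667

15.6667


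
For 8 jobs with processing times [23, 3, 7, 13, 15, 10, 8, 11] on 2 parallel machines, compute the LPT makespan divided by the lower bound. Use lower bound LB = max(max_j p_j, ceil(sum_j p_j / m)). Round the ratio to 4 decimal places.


LPT order: [23, 15, 13, 11, 10, 8, 7, 3]
Machine loads after assignment: [45, 45]
LPT makespan = 45
Lower bound = max(max_job, ceil(total/2)) = max(23, 45) = 45
Ratio = 45 / 45 = 1.0

1.0


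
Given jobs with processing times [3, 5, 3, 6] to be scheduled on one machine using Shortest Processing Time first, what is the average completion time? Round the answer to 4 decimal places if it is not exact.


Sort jobs by processing time (SPT order): [3, 3, 5, 6]
Compute completion times sequentially:
  Job 1: processing = 3, completes at 3
  Job 2: processing = 3, completes at 6
  Job 3: processing = 5, completes at 11
  Job 4: processing = 6, completes at 17
Sum of completion times = 37
Average completion time = 37/4 = 9.25

9.25


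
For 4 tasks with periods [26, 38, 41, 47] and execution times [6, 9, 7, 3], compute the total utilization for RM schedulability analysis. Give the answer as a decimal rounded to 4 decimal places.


Compute individual utilizations (exact fractions):
  Task 1: C/T = 6/26 = 3/13 (approx. 0.2308)
  Task 2: C/T = 9/38 (approx. 0.2368)
  Task 3: C/T = 7/41 (approx. 0.1707)
  Task 4: C/T = 3/47 (approx. 0.0638)
Total utilization U = 3/13 + 9/38 + 7/41 + 3/47 = 668425/951938
Rounded to 4 decimal places: U = 0.7022
RM (Liu & Layland) bound for 4 tasks = 0.756828; compare with U = 668425/951938 (approx. 0.702173)
U <= bound, so schedulable by RM sufficient condition.

0.7022


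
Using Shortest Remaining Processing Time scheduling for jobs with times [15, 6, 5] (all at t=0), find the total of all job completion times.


Since all jobs arrive at t=0, SRPT equals SPT ordering.
SPT order: [5, 6, 15]
Completion times:
  Job 1: p=5, C=5
  Job 2: p=6, C=11
  Job 3: p=15, C=26
Total completion time = 5 + 11 + 26 = 42

42


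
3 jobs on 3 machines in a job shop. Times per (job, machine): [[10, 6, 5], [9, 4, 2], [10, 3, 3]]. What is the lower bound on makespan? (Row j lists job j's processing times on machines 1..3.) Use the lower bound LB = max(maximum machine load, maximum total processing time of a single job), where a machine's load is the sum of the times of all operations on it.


Machine loads:
  Machine 1: 10 + 9 + 10 = 29
  Machine 2: 6 + 4 + 3 = 13
  Machine 3: 5 + 2 + 3 = 10
Max machine load = 29
Job totals:
  Job 1: 21
  Job 2: 15
  Job 3: 16
Max job total = 21
Lower bound = max(29, 21) = 29

29


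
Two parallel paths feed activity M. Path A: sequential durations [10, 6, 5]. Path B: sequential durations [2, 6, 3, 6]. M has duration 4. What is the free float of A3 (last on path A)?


ES(A3) = sum of predecessors on chain A = 16
EF(A3) = ES + duration = 16 + 5 = 21
Successor of A3 is M. ES(M) = max(sum(A), sum(B)) = max(21, 17) = 21
Free float = ES(successor) - EF(current) = 21 - 21 = 0

0


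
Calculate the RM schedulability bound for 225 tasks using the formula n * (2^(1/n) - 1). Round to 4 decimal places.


Compute 2^(1/225) = 1.0030854042
Subtract 1: 1.0030854042 - 1 = 0.0030854042
Multiply by n: 225 * 0.0030854042 = 0.6942159450
Round to 4 dp: 0.6942

0.6942


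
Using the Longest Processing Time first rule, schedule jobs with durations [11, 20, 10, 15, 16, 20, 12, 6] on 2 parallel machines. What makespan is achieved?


Sort jobs in decreasing order (LPT): [20, 20, 16, 15, 12, 11, 10, 6]
Assign each job to the least loaded machine:
  Machine 1: jobs [20, 16, 11, 10], load = 57
  Machine 2: jobs [20, 15, 12, 6], load = 53
Makespan = max load = 57

57


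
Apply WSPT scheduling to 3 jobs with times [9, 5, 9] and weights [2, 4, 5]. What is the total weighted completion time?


Compute p/w ratios and sort ascending (WSPT): [(5, 4), (9, 5), (9, 2)]
Compute weighted completion times:
  Job (p=5,w=4): C=5, w*C=4*5=20
  Job (p=9,w=5): C=14, w*C=5*14=70
  Job (p=9,w=2): C=23, w*C=2*23=46
Total weighted completion time = 136

136


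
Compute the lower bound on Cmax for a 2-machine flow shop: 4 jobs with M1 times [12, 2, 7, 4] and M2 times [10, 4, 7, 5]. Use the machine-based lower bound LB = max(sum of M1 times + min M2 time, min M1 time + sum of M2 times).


LB1 = sum(M1 times) + min(M2 times) = 25 + 4 = 29
LB2 = min(M1 times) + sum(M2 times) = 2 + 26 = 28
Lower bound = max(LB1, LB2) = max(29, 28) = 29

29


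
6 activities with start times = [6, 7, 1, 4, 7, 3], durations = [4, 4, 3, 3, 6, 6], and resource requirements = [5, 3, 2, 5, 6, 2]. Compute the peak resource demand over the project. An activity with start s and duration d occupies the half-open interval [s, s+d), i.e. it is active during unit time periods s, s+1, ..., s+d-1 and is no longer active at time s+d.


Each activity i is active on [start_i, start_i + duration_i).
Compute total resource usage per time slot:
  t=0: active resources = [], total = 0
  t=1: active resources = [2], total = 2
  t=2: active resources = [2], total = 2
  t=3: active resources = [2, 2], total = 4
  t=4: active resources = [5, 2], total = 7
  t=5: active resources = [5, 2], total = 7
  t=6: active resources = [5, 5, 2], total = 12
  t=7: active resources = [5, 3, 6, 2], total = 16
  t=8: active resources = [5, 3, 6, 2], total = 16
  t=9: active resources = [5, 3, 6], total = 14
  t=10: active resources = [3, 6], total = 9
  t=11: active resources = [6], total = 6
  t=12: active resources = [6], total = 6
Peak resource demand = 16

16
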